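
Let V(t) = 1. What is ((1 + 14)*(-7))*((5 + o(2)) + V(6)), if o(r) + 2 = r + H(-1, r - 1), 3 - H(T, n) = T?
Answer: -1050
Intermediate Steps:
H(T, n) = 3 - T
o(r) = 2 + r (o(r) = -2 + (r + (3 - 1*(-1))) = -2 + (r + (3 + 1)) = -2 + (r + 4) = -2 + (4 + r) = 2 + r)
((1 + 14)*(-7))*((5 + o(2)) + V(6)) = ((1 + 14)*(-7))*((5 + (2 + 2)) + 1) = (15*(-7))*((5 + 4) + 1) = -105*(9 + 1) = -105*10 = -1050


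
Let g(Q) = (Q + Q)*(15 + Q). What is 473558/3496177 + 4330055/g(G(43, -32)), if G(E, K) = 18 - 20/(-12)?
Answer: 136253559801391/42905084144 ≈ 3175.7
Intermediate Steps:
G(E, K) = 59/3 (G(E, K) = 18 - 20*(-1)/12 = 18 - 1*(-5/3) = 18 + 5/3 = 59/3)
g(Q) = 2*Q*(15 + Q) (g(Q) = (2*Q)*(15 + Q) = 2*Q*(15 + Q))
473558/3496177 + 4330055/g(G(43, -32)) = 473558/3496177 + 4330055/((2*(59/3)*(15 + 59/3))) = 473558*(1/3496177) + 4330055/((2*(59/3)*(104/3))) = 473558/3496177 + 4330055/(12272/9) = 473558/3496177 + 4330055*(9/12272) = 473558/3496177 + 38970495/12272 = 136253559801391/42905084144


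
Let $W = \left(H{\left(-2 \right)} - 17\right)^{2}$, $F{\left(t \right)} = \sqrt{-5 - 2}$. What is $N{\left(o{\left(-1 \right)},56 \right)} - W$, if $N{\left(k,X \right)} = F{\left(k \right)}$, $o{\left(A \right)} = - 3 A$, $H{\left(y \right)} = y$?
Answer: $-361 + i \sqrt{7} \approx -361.0 + 2.6458 i$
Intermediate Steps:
$F{\left(t \right)} = i \sqrt{7}$ ($F{\left(t \right)} = \sqrt{-7} = i \sqrt{7}$)
$N{\left(k,X \right)} = i \sqrt{7}$
$W = 361$ ($W = \left(-2 - 17\right)^{2} = \left(-19\right)^{2} = 361$)
$N{\left(o{\left(-1 \right)},56 \right)} - W = i \sqrt{7} - 361 = -361 + i \sqrt{7}$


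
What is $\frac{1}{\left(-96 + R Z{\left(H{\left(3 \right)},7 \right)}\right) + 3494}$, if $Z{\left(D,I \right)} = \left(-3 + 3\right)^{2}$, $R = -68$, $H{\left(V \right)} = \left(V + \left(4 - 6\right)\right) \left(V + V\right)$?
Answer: $\frac{1}{3398} \approx 0.00029429$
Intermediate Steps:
$H{\left(V \right)} = 2 V \left(-2 + V\right)$ ($H{\left(V \right)} = \left(V + \left(4 - 6\right)\right) 2 V = \left(V - 2\right) 2 V = \left(-2 + V\right) 2 V = 2 V \left(-2 + V\right)$)
$Z{\left(D,I \right)} = 0$ ($Z{\left(D,I \right)} = 0^{2} = 0$)
$\frac{1}{\left(-96 + R Z{\left(H{\left(3 \right)},7 \right)}\right) + 3494} = \frac{1}{\left(-96 - 0\right) + 3494} = \frac{1}{\left(-96 + 0\right) + 3494} = \frac{1}{-96 + 3494} = \frac{1}{3398}$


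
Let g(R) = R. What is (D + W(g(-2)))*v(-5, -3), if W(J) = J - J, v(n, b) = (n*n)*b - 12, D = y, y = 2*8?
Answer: -1392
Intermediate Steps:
y = 16
D = 16
v(n, b) = -12 + b*n² (v(n, b) = n²*b - 12 = b*n² - 12 = -12 + b*n²)
W(J) = 0
(D + W(g(-2)))*v(-5, -3) = (16 + 0)*(-12 - 3*(-5)²) = 16*(-12 - 3*25) = 16*(-12 - 75) = 16*(-87) = -1392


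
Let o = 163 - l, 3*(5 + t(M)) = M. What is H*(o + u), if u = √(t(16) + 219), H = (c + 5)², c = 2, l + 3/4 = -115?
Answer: 54635/4 + 49*√1974/3 ≈ 14384.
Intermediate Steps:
l = -463/4 (l = -¾ - 115 = -463/4 ≈ -115.75)
t(M) = -5 + M/3
H = 49 (H = (2 + 5)² = 7² = 49)
o = 1115/4 (o = 163 - 1*(-463/4) = 163 + 463/4 = 1115/4 ≈ 278.75)
u = √1974/3 (u = √((-5 + (⅓)*16) + 219) = √((-5 + 16/3) + 219) = √(⅓ + 219) = √(658/3) = √1974/3 ≈ 14.810)
H*(o + u) = 49*(1115/4 + √1974/3) = 54635/4 + 49*√1974/3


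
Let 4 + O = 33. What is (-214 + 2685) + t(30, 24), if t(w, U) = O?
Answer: 2500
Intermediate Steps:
O = 29 (O = -4 + 33 = 29)
t(w, U) = 29
(-214 + 2685) + t(30, 24) = (-214 + 2685) + 29 = 2471 + 29 = 2500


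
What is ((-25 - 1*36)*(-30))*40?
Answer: 73200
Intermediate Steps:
((-25 - 1*36)*(-30))*40 = ((-25 - 36)*(-30))*40 = -61*(-30)*40 = 1830*40 = 73200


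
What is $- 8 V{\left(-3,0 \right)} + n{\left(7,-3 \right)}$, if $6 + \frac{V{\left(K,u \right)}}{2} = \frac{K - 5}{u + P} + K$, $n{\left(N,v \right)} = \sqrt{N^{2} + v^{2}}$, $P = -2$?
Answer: $80 + \sqrt{58} \approx 87.616$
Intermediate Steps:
$V{\left(K,u \right)} = -12 + 2 K + \frac{2 \left(-5 + K\right)}{-2 + u}$ ($V{\left(K,u \right)} = -12 + 2 \left(\frac{K - 5}{u - 2} + K\right) = -12 + 2 \left(\frac{-5 + K}{-2 + u} + K\right) = -12 + 2 \left(K + \frac{-5 + K}{-2 + u}\right) = -12 + \left(2 K + \frac{2 \left(-5 + K\right)}{-2 + u}\right) = -12 + 2 K + \frac{2 \left(-5 + K\right)}{-2 + u}$)
$- 8 V{\left(-3,0 \right)} + n{\left(7,-3 \right)} = - 8 \frac{2 \left(7 - -3 - 0 - 0\right)}{-2 + 0} + \sqrt{7^{2} + \left(-3\right)^{2}} = - 8 \frac{2 \left(7 + 3 + 0 + 0\right)}{-2} + \sqrt{49 + 9} = - 8 \cdot 2 \left(- \frac{1}{2}\right) 10 + \sqrt{58} = \left(-8\right) \left(-10\right) + \sqrt{58} = 80 + \sqrt{58}$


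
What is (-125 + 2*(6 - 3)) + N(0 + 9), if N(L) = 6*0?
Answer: -119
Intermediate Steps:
N(L) = 0
(-125 + 2*(6 - 3)) + N(0 + 9) = (-125 + 2*(6 - 3)) + 0 = (-125 + 2*3) + 0 = (-125 + 6) + 0 = -119 + 0 = -119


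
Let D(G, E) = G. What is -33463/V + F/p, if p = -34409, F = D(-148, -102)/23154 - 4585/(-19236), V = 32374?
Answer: -6105219299549629/5906496146284956 ≈ -1.0336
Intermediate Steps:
F = 2459861/10604532 (F = -148/23154 - 4585/(-19236) = -148*1/23154 - 4585*(-1/19236) = -74/11577 + 655/2748 = 2459861/10604532 ≈ 0.23196)
-33463/V + F/p = -33463/32374 + (2459861/10604532)/(-34409) = -33463*1/32374 + (2459861/10604532)*(-1/34409) = -33463/32374 - 2459861/364891341588 = -6105219299549629/5906496146284956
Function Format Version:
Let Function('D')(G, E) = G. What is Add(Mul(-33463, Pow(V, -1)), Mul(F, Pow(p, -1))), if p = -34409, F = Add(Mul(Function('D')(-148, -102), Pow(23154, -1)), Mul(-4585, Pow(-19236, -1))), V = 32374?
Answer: Rational(-6105219299549629, 5906496146284956) ≈ -1.0336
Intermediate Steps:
F = Rational(2459861, 10604532) (F = Add(Mul(-148, Pow(23154, -1)), Mul(-4585, Pow(-19236, -1))) = Add(Mul(-148, Rational(1, 23154)), Mul(-4585, Rational(-1, 19236))) = Add(Rational(-74, 11577), Rational(655, 2748)) = Rational(2459861, 10604532) ≈ 0.23196)
Add(Mul(-33463, Pow(V, -1)), Mul(F, Pow(p, -1))) = Add(Mul(-33463, Pow(32374, -1)), Mul(Rational(2459861, 10604532), Pow(-34409, -1))) = Add(Mul(-33463, Rational(1, 32374)), Mul(Rational(2459861, 10604532), Rational(-1, 34409))) = Add(Rational(-33463, 32374), Rational(-2459861, 364891341588)) = Rational(-6105219299549629, 5906496146284956)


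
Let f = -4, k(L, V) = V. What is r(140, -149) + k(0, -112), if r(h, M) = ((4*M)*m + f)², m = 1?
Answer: 359888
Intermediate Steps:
r(h, M) = (-4 + 4*M)² (r(h, M) = ((4*M)*1 - 4)² = (4*M - 4)² = (-4 + 4*M)²)
r(140, -149) + k(0, -112) = 16*(-1 - 149)² - 112 = 16*(-150)² - 112 = 16*22500 - 112 = 360000 - 112 = 359888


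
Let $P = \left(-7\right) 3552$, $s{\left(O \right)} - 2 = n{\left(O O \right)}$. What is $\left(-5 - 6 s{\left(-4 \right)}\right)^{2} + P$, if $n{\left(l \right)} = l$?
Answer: $-12095$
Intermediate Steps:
$s{\left(O \right)} = 2 + O^{2}$ ($s{\left(O \right)} = 2 + O O = 2 + O^{2}$)
$P = -24864$
$\left(-5 - 6 s{\left(-4 \right)}\right)^{2} + P = \left(-5 - 6 \left(2 + \left(-4\right)^{2}\right)\right)^{2} - 24864 = \left(-5 - 6 \left(2 + 16\right)\right)^{2} - 24864 = \left(-5 - 108\right)^{2} - 24864 = \left(-113\right)^{2} - 24864 = 12769 - 24864 = -12095$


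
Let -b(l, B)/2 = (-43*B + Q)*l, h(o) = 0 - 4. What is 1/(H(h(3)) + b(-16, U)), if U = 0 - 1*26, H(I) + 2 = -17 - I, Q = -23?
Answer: 1/35025 ≈ 2.8551e-5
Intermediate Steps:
h(o) = -4
H(I) = -19 - I (H(I) = -2 + (-17 - I) = -19 - I)
U = -26 (U = 0 - 26 = -26)
b(l, B) = -2*l*(-23 - 43*B) (b(l, B) = -2*(-43*B - 23)*l = -2*(-23 - 43*B)*l = -2*l*(-23 - 43*B))
1/(H(h(3)) + b(-16, U)) = 1/((-19 - 1*(-4)) + 2*(-16)*(23 + 43*(-26))) = 1/((-19 + 4) + 2*(-16)*(23 - 1118)) = 1/(-15 + 2*(-16)*(-1095)) = 1/(-15 + 35040) = 1/35025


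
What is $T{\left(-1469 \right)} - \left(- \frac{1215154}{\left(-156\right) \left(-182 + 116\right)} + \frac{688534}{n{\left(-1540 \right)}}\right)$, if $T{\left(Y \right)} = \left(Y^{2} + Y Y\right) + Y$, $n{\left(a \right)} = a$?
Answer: $\frac{111068566459}{25740} \approx 4.315 \cdot 10^{6}$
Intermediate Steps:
$T{\left(Y \right)} = Y + 2 Y^{2}$ ($T{\left(Y \right)} = \left(Y^{2} + Y^{2}\right) + Y = 2 Y^{2} + Y = Y + 2 Y^{2}$)
$T{\left(-1469 \right)} - \left(- \frac{1215154}{\left(-156\right) \left(-182 + 116\right)} + \frac{688534}{n{\left(-1540 \right)}}\right) = - 1469 \left(1 + 2 \left(-1469\right)\right) - \left(- \frac{1215154}{\left(-156\right) \left(-182 + 116\right)} + \frac{688534}{-1540}\right) = - 1469 \left(1 - 2938\right) - \left(- \frac{1215154}{\left(-156\right) \left(-66\right)} + 688534 \left(- \frac{1}{1540}\right)\right) = \left(-1469\right) \left(-2937\right) - \left(- \frac{1215154}{10296} - \frac{4471}{10}\right) = 4314453 - \left(\left(-1215154\right) \frac{1}{10296} - \frac{4471}{10}\right) = 4314453 - \left(- \frac{607577}{5148} - \frac{4471}{10}\right) = 4314453 - - \frac{14546239}{25740} = 4314453 + \frac{14546239}{25740} = \frac{111068566459}{25740}$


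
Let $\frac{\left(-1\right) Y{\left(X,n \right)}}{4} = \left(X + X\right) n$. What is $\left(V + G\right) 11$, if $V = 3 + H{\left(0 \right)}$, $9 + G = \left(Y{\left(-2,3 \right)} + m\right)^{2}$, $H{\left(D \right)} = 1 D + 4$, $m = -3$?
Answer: $22253$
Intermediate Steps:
$H{\left(D \right)} = 4 + D$ ($H{\left(D \right)} = D + 4 = 4 + D$)
$Y{\left(X,n \right)} = - 8 X n$ ($Y{\left(X,n \right)} = - 4 \left(X + X\right) n = - 4 \cdot 2 X n = - 8 X n$)
$G = 2016$ ($G = -9 + \left(\left(-8\right) \left(-2\right) 3 - 3\right)^{2} = -9 + \left(48 - 3\right)^{2} = -9 + 45^{2} = -9 + 2025 = 2016$)
$V = 7$ ($V = 3 + \left(4 + 0\right) = 3 + 4 = 7$)
$\left(V + G\right) 11 = \left(7 + 2016\right) 11 = 2023 \cdot 11 = 22253$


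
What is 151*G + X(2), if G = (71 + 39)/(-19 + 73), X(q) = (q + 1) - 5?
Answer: 8251/27 ≈ 305.59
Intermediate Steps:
X(q) = -4 + q (X(q) = (1 + q) - 5 = -4 + q)
G = 55/27 (G = 110/54 = 110*(1/54) = 55/27 ≈ 2.0370)
151*G + X(2) = 151*(55/27) + (-4 + 2) = 8305/27 - 2 = 8251/27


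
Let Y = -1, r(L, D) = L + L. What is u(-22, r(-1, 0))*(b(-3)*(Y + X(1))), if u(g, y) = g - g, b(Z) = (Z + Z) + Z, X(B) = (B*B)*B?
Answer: 0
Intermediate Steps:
r(L, D) = 2*L
X(B) = B**3 (X(B) = B**2*B = B**3)
b(Z) = 3*Z (b(Z) = 2*Z + Z = 3*Z)
u(g, y) = 0
u(-22, r(-1, 0))*(b(-3)*(Y + X(1))) = 0*((3*(-3))*(-1 + 1**3)) = 0*(-9*(-1 + 1)) = 0*(-9*0) = 0*0 = 0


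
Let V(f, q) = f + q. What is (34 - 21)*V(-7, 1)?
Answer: -78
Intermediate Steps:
(34 - 21)*V(-7, 1) = (34 - 21)*(-7 + 1) = 13*(-6) = -78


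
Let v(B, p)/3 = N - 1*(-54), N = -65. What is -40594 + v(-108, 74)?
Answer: -40627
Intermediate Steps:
v(B, p) = -33 (v(B, p) = 3*(-65 - 1*(-54)) = 3*(-65 + 54) = 3*(-11) = -33)
-40594 + v(-108, 74) = -40594 - 33 = -40627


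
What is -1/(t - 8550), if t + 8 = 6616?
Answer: 1/1942 ≈ 0.00051493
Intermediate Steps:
t = 6608 (t = -8 + 6616 = 6608)
-1/(t - 8550) = -1/(6608 - 8550) = -1/(-1942) = -1*(-1/1942) = 1/1942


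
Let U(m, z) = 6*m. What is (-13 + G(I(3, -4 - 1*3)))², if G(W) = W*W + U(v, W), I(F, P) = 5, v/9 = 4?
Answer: 51984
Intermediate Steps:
v = 36 (v = 9*4 = 36)
G(W) = 216 + W² (G(W) = W*W + 6*36 = W² + 216 = 216 + W²)
(-13 + G(I(3, -4 - 1*3)))² = (-13 + (216 + 5²))² = (-13 + (216 + 25))² = (-13 + 241)² = 228² = 51984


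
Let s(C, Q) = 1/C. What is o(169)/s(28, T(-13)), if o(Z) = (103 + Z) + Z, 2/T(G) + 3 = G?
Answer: 12348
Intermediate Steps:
T(G) = 2/(-3 + G)
o(Z) = 103 + 2*Z
o(169)/s(28, T(-13)) = (103 + 2*169)/(1/28) = (103 + 338)/(1/28) = 441*28 = 12348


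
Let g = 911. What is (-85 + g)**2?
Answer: 682276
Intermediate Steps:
(-85 + g)**2 = (-85 + 911)**2 = 826**2 = 682276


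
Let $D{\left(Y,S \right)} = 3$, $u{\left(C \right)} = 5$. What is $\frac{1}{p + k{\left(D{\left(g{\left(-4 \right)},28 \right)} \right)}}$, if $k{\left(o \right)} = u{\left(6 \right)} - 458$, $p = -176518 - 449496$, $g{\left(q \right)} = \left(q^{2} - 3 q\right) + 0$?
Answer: $- \frac{1}{626467} \approx -1.5963 \cdot 10^{-6}$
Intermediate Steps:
$g{\left(q \right)} = q^{2} - 3 q$
$p = -626014$ ($p = -176518 - 449496 = -626014$)
$k{\left(o \right)} = -453$ ($k{\left(o \right)} = 5 - 458 = -453$)
$\frac{1}{p + k{\left(D{\left(g{\left(-4 \right)},28 \right)} \right)}} = \frac{1}{-626014 - 453} = \frac{1}{-626467} = - \frac{1}{626467}$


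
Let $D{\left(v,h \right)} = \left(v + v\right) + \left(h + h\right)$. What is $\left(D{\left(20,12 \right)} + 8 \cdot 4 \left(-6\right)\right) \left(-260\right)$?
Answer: $33280$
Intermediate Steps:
$D{\left(v,h \right)} = 2 h + 2 v$ ($D{\left(v,h \right)} = 2 v + 2 h = 2 h + 2 v$)
$\left(D{\left(20,12 \right)} + 8 \cdot 4 \left(-6\right)\right) \left(-260\right) = \left(\left(2 \cdot 12 + 2 \cdot 20\right) + 8 \cdot 4 \left(-6\right)\right) \left(-260\right) = \left(\left(24 + 40\right) + 32 \left(-6\right)\right) \left(-260\right) = \left(64 - 192\right) \left(-260\right) = \left(-128\right) \left(-260\right) = 33280$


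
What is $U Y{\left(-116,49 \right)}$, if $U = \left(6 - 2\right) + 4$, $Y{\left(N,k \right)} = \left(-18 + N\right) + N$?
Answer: $-2000$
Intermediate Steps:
$Y{\left(N,k \right)} = -18 + 2 N$
$U = 8$ ($U = 4 + 4 = 8$)
$U Y{\left(-116,49 \right)} = 8 \left(-18 + 2 \left(-116\right)\right) = 8 \left(-18 - 232\right) = 8 \left(-250\right) = -2000$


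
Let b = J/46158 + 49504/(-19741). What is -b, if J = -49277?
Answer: 3257782889/911205078 ≈ 3.5752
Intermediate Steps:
b = -3257782889/911205078 (b = -49277/46158 + 49504/(-19741) = -49277*1/46158 + 49504*(-1/19741) = -49277/46158 - 49504/19741 = -3257782889/911205078 ≈ -3.5752)
-b = -1*(-3257782889/911205078) = 3257782889/911205078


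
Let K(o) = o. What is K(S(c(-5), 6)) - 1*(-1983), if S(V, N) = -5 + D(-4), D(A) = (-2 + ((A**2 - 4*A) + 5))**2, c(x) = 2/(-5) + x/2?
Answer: 3203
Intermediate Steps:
c(x) = -2/5 + x/2 (c(x) = 2*(-1/5) + x*(1/2) = -2/5 + x/2)
D(A) = (3 + A**2 - 4*A)**2 (D(A) = (-2 + (5 + A**2 - 4*A))**2 = (3 + A**2 - 4*A)**2)
S(V, N) = 1220 (S(V, N) = -5 + (3 + (-4)**2 - 4*(-4))**2 = -5 + (3 + 16 + 16)**2 = -5 + 35**2 = -5 + 1225 = 1220)
K(S(c(-5), 6)) - 1*(-1983) = 1220 - 1*(-1983) = 1220 + 1983 = 3203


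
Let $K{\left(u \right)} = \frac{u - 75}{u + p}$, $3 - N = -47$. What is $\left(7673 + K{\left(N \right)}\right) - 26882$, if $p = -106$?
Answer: $- \frac{1075679}{56} \approx -19209.0$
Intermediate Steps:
$N = 50$ ($N = 3 - -47 = 3 + 47 = 50$)
$K{\left(u \right)} = \frac{-75 + u}{-106 + u}$ ($K{\left(u \right)} = \frac{u - 75}{u - 106} = \frac{-75 + u}{-106 + u}$)
$\left(7673 + K{\left(N \right)}\right) - 26882 = \left(7673 + \frac{-75 + 50}{-106 + 50}\right) - 26882 = \left(7673 + \frac{1}{-56} \left(-25\right)\right) - 26882 = \left(7673 - - \frac{25}{56}\right) - 26882 = \left(7673 + \frac{25}{56}\right) - 26882 = \frac{429713}{56} - 26882 = - \frac{1075679}{56}$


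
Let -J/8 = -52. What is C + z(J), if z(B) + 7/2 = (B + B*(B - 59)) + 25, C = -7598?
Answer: 282703/2 ≈ 1.4135e+5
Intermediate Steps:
J = 416 (J = -8*(-52) = 416)
z(B) = 43/2 + B + B*(-59 + B) (z(B) = -7/2 + ((B + B*(B - 59)) + 25) = -7/2 + ((B + B*(-59 + B)) + 25) = -7/2 + (25 + B + B*(-59 + B)) = 43/2 + B + B*(-59 + B))
C + z(J) = -7598 + (43/2 + 416**2 - 58*416) = -7598 + (43/2 + 173056 - 24128) = -7598 + 297899/2 = 282703/2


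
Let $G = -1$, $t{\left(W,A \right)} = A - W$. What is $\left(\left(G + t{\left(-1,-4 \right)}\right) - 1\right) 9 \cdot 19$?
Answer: $-855$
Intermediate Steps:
$\left(\left(G + t{\left(-1,-4 \right)}\right) - 1\right) 9 \cdot 19 = \left(\left(-1 - 3\right) - 1\right) 9 \cdot 19 = \left(-4 - 1\right) 9 \cdot 19 = \left(-5\right) 9 \cdot 19 = \left(-45\right) 19 = -855$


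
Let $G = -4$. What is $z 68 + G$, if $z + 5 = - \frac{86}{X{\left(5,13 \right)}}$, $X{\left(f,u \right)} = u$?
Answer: $- \frac{10320}{13} \approx -793.85$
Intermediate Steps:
$z = - \frac{151}{13}$ ($z = -5 - \frac{86}{13} = - \frac{151}{13} \approx -11.615$)
$z 68 + G = \left(- \frac{151}{13}\right) 68 - 4 = - \frac{10268}{13} - 4 = - \frac{10320}{13}$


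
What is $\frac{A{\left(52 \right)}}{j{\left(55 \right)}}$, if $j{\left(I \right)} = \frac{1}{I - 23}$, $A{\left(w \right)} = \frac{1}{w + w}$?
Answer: $\frac{4}{13} \approx 0.30769$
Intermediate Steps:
$A{\left(w \right)} = \frac{1}{2 w}$
$j{\left(I \right)} = \frac{1}{-23 + I}$
$\frac{A{\left(52 \right)}}{j{\left(55 \right)}} = \frac{\frac{1}{2} \cdot \frac{1}{52}}{\frac{1}{-23 + 55}} = \frac{\frac{1}{2} \cdot \frac{1}{52}}{\frac{1}{32}} = \frac{\frac{1}{\frac{1}{32}}}{104} = \frac{1}{104} \cdot 32 = \frac{4}{13}$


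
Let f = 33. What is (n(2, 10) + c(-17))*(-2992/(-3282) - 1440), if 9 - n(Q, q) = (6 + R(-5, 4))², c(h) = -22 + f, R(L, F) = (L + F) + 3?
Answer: 103907936/1641 ≈ 63320.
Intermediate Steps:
R(L, F) = 3 + F + L (R(L, F) = (F + L) + 3 = 3 + F + L)
c(h) = 11 (c(h) = -22 + 33 = 11)
n(Q, q) = -55 (n(Q, q) = 9 - (6 + (3 + 4 - 5))² = 9 - (6 + 2)² = 9 - 1*8² = 9 - 1*64 = 9 - 64 = -55)
(n(2, 10) + c(-17))*(-2992/(-3282) - 1440) = (-55 + 11)*(-2992/(-3282) - 1440) = -44*(-2992*(-1/3282) - 1440) = -44*(1496/1641 - 1440) = -44*(-2361544/1641) = 103907936/1641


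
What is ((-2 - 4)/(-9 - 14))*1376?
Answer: 8256/23 ≈ 358.96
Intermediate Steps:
((-2 - 4)/(-9 - 14))*1376 = -6/(-23)*1376 = -6*(-1/23)*1376 = (6/23)*1376 = 8256/23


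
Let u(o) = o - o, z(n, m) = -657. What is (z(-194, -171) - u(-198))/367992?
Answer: -73/40888 ≈ -0.0017854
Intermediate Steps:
u(o) = 0
(z(-194, -171) - u(-198))/367992 = (-657 - 1*0)/367992 = (-657 + 0)*(1/367992) = -657*1/367992 = -73/40888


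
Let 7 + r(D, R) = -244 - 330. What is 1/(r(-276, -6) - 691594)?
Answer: -1/692175 ≈ -1.4447e-6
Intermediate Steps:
r(D, R) = -581 (r(D, R) = -7 + (-244 - 330) = -7 - 574 = -581)
1/(r(-276, -6) - 691594) = 1/(-581 - 691594) = 1/(-692175) = -1/692175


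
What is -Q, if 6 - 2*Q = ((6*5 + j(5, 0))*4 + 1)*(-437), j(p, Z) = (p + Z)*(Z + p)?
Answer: -96583/2 ≈ -48292.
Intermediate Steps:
j(p, Z) = (Z + p)² (j(p, Z) = (Z + p)*(Z + p) = (Z + p)²)
Q = 96583/2 (Q = 3 - ((6*5 + (0 + 5)²)*4 + 1)*(-437)/2 = 3 - ((30 + 5²)*4 + 1)*(-437)/2 = 3 - ((30 + 25)*4 + 1)*(-437)/2 = 3 - (55*4 + 1)*(-437)/2 = 3 - (220 + 1)*(-437)/2 = 3 - 221*(-437)/2 = 3 - ½*(-96577) = 3 + 96577/2 = 96583/2 ≈ 48292.)
-Q = -1*96583/2 = -96583/2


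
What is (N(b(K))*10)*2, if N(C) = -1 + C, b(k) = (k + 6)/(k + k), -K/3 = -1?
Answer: 10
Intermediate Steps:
K = 3 (K = -3*(-1) = 3)
b(k) = (6 + k)/(2*k) (b(k) = (6 + k)/((2*k)) = (6 + k)*(1/(2*k)) = (6 + k)/(2*k))
(N(b(K))*10)*2 = ((-1 + (½)*(6 + 3)/3)*10)*2 = ((-1 + (½)*(⅓)*9)*10)*2 = ((-1 + 3/2)*10)*2 = ((½)*10)*2 = 5*2 = 10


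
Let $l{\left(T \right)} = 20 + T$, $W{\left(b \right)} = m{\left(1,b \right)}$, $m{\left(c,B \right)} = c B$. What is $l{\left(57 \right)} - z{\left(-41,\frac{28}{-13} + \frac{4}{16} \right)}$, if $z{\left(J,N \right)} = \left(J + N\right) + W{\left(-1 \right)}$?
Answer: $\frac{6287}{52} \approx 120.9$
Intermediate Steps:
$m{\left(c,B \right)} = B c$
$W{\left(b \right)} = b$ ($W{\left(b \right)} = b 1 = b$)
$z{\left(J,N \right)} = -1 + J + N$ ($z{\left(J,N \right)} = \left(J + N\right) - 1 = -1 + J + N$)
$l{\left(57 \right)} - z{\left(-41,\frac{28}{-13} + \frac{4}{16} \right)} = \left(20 + 57\right) - \left(-1 - 41 + \left(\frac{28}{-13} + \frac{4}{16}\right)\right) = 77 - \left(-1 - 41 + \left(28 \left(- \frac{1}{13}\right) + 4 \cdot \frac{1}{16}\right)\right) = 77 - \left(-1 - 41 + \left(- \frac{28}{13} + \frac{1}{4}\right)\right) = 77 - \left(-1 - 41 - \frac{99}{52}\right) = 77 - - \frac{2283}{52} = 77 + \frac{2283}{52} = \frac{6287}{52}$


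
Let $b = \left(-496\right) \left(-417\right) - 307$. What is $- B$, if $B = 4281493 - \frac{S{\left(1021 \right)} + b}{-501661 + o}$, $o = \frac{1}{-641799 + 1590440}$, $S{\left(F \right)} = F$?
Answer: $- \frac{1018773207329173043}{237948096350} \approx -4.2815 \cdot 10^{6}$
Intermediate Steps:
$b = 206525$ ($b = 206832 - 307 = 206525$)
$o = \frac{1}{948641} \approx 1.0541 \cdot 10^{-6}$
$B = \frac{1018773207329173043}{237948096350}$ ($B = 4281493 - \frac{1021 + 206525}{-501661 + \frac{1}{948641}} = 4281493 - \frac{207546}{- \frac{475896192700}{948641}} = 4281493 - 207546 \left(- \frac{948641}{475896192700}\right) = 4281493 - - \frac{98443322493}{237948096350} = 4281493 + \frac{98443322493}{237948096350} = \frac{1018773207329173043}{237948096350} \approx 4.2815 \cdot 10^{6}$)
$- B = \left(-1\right) \frac{1018773207329173043}{237948096350} = - \frac{1018773207329173043}{237948096350}$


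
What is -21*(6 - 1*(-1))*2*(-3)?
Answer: 882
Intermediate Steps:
-21*(6 - 1*(-1))*2*(-3) = -21*(6 + 1)*2*(-3) = -21*7*2*(-3) = -294*(-3) = -21*(-42) = 882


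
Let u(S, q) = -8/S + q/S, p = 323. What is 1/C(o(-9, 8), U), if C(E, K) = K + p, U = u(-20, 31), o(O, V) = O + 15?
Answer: 20/6437 ≈ 0.0031070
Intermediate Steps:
o(O, V) = 15 + O
U = -23/20 (U = (-8 + 31)/(-20) = -1/20*23 = -23/20 ≈ -1.1500)
C(E, K) = 323 + K (C(E, K) = K + 323 = 323 + K)
1/C(o(-9, 8), U) = 1/(323 - 23/20) = 1/(6437/20) = 20/6437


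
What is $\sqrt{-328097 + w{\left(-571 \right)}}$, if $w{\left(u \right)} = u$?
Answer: $2 i \sqrt{82167} \approx 573.3 i$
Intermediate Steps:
$\sqrt{-328097 + w{\left(-571 \right)}} = \sqrt{-328097 - 571} = \sqrt{-328668} = 2 i \sqrt{82167}$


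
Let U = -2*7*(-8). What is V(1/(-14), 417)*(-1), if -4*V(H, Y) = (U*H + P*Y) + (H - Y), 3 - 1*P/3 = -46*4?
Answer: 3269167/56 ≈ 58378.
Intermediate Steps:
P = 561 (P = 9 - (-138)*4 = 9 - 3*(-184) = 9 + 552 = 561)
U = 112 (U = -14*(-8) = 112)
V(H, Y) = -140*Y - 113*H/4 (V(H, Y) = -((112*H + 561*Y) + (H - Y))/4 = -(113*H + 560*Y)/4 = -140*Y - 113*H/4)
V(1/(-14), 417)*(-1) = (-140*417 - 113/4/(-14))*(-1) = (-58380 - 113/4*(-1/14))*(-1) = (-58380 + 113/56)*(-1) = -3269167/56*(-1) = 3269167/56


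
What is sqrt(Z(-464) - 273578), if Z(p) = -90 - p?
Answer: 6*I*sqrt(7589) ≈ 522.69*I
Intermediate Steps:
sqrt(Z(-464) - 273578) = sqrt((-90 - 1*(-464)) - 273578) = sqrt((-90 + 464) - 273578) = sqrt(374 - 273578) = sqrt(-273204) = 6*I*sqrt(7589)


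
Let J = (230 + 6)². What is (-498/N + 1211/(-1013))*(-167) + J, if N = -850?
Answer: 24022347546/430525 ≈ 55798.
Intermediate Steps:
J = 55696 (J = 236² = 55696)
(-498/N + 1211/(-1013))*(-167) + J = (-498/(-850) + 1211/(-1013))*(-167) + 55696 = (-498*(-1/850) + 1211*(-1/1013))*(-167) + 55696 = (249/425 - 1211/1013)*(-167) + 55696 = -262438/430525*(-167) + 55696 = 43827146/430525 + 55696 = 24022347546/430525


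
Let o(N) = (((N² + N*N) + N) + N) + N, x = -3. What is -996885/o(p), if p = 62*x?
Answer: -110765/7626 ≈ -14.525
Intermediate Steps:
p = -186 (p = 62*(-3) = -186)
o(N) = 2*N² + 3*N (o(N) = (((N² + N²) + N) + N) + N = ((2*N² + N) + N) + N = ((N + 2*N²) + N) + N = (2*N + 2*N²) + N = 2*N² + 3*N)
-996885/o(p) = -996885*(-1/(186*(3 + 2*(-186)))) = -996885*(-1/(186*(3 - 372))) = -996885/((-186*(-369))) = -996885/68634 = -996885*1/68634 = -110765/7626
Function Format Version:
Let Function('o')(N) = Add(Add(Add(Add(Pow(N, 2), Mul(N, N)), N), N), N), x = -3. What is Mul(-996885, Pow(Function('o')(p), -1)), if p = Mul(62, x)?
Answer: Rational(-110765, 7626) ≈ -14.525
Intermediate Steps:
p = -186 (p = Mul(62, -3) = -186)
Function('o')(N) = Add(Mul(2, Pow(N, 2)), Mul(3, N)) (Function('o')(N) = Add(Add(Add(Add(Pow(N, 2), Pow(N, 2)), N), N), N) = Add(Add(Add(Mul(2, Pow(N, 2)), N), N), N) = Add(Add(Add(N, Mul(2, Pow(N, 2))), N), N) = Add(Add(Mul(2, N), Mul(2, Pow(N, 2))), N) = Add(Mul(2, Pow(N, 2)), Mul(3, N)))
Mul(-996885, Pow(Function('o')(p), -1)) = Mul(-996885, Pow(Mul(-186, Add(3, Mul(2, -186))), -1)) = Mul(-996885, Pow(Mul(-186, Add(3, -372)), -1)) = Mul(-996885, Pow(Mul(-186, -369), -1)) = Mul(-996885, Pow(68634, -1)) = Mul(-996885, Rational(1, 68634)) = Rational(-110765, 7626)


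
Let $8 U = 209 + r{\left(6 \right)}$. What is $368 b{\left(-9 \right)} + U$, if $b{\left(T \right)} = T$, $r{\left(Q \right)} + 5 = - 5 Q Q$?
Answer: $-3309$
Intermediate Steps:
$r{\left(Q \right)} = -5 - 5 Q^{2}$ ($r{\left(Q \right)} = -5 + - 5 Q Q = -5 - 5 Q^{2}$)
$U = 3$ ($U = \frac{209 - \left(5 + 5 \cdot 6^{2}\right)}{8} = \frac{209 - 185}{8} = \frac{1}{8} \cdot 24 = 3$)
$368 b{\left(-9 \right)} + U = 368 \left(-9\right) + 3 = -3312 + 3 = -3309$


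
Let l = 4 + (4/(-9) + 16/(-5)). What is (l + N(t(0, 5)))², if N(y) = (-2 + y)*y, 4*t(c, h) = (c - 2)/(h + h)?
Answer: 2719201/12960000 ≈ 0.20981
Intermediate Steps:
t(c, h) = (-2 + c)/(8*h) (t(c, h) = ((c - 2)/(h + h))/4 = ((-2 + c)/((2*h)))/4 = ((-2 + c)*(1/(2*h)))/4 = ((-2 + c)/(2*h))/4 = (-2 + c)/(8*h))
N(y) = y*(-2 + y)
l = 16/45 (l = 4 + (4*(-⅑) + 16*(-⅕)) = 4 + (-4/9 - 16/5) = 4 - 164/45 = 16/45 ≈ 0.35556)
(l + N(t(0, 5)))² = (16/45 + ((⅛)*(-2 + 0)/5)*(-2 + (⅛)*(-2 + 0)/5))² = (16/45 + ((⅛)*(⅕)*(-2))*(-2 + (⅛)*(⅕)*(-2)))² = (16/45 - (-2 - 1/20)/20)² = (16/45 - 1/20*(-41/20))² = (16/45 + 41/400)² = (1649/3600)² = 2719201/12960000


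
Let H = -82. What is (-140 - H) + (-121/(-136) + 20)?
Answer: -5047/136 ≈ -37.110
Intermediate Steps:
(-140 - H) + (-121/(-136) + 20) = (-140 - 1*(-82)) + (-121/(-136) + 20) = (-140 + 82) + (-121*(-1/136) + 20) = -58 + (121/136 + 20) = -58 + 2841/136 = -5047/136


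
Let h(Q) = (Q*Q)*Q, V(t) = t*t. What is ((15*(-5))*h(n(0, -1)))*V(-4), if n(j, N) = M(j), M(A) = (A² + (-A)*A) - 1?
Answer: 1200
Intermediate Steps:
V(t) = t²
M(A) = -1 (M(A) = (A² - A²) - 1 = 0 - 1 = -1)
n(j, N) = -1
h(Q) = Q³ (h(Q) = Q²*Q = Q³)
((15*(-5))*h(n(0, -1)))*V(-4) = ((15*(-5))*(-1)³)*(-4)² = -75*(-1)*16 = 75*16 = 1200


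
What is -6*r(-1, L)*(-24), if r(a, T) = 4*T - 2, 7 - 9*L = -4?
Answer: 416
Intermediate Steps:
L = 11/9 (L = 7/9 - ⅑*(-4) = 7/9 + 4/9 = 11/9 ≈ 1.2222)
r(a, T) = -2 + 4*T
-6*r(-1, L)*(-24) = -6*(-2 + 4*(11/9))*(-24) = -6*(-2 + 44/9)*(-24) = -6*26/9*(-24) = -52/3*(-24) = 416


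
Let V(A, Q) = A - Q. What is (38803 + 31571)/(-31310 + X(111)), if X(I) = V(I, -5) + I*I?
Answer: -23458/6291 ≈ -3.7288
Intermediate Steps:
X(I) = 5 + I + I² (X(I) = (I - 1*(-5)) + I*I = (I + 5) + I² = (5 + I) + I² = 5 + I + I²)
(38803 + 31571)/(-31310 + X(111)) = (38803 + 31571)/(-31310 + (5 + 111 + 111²)) = 70374/(-31310 + (5 + 111 + 12321)) = 70374/(-31310 + 12437) = 70374/(-18873) = 70374*(-1/18873) = -23458/6291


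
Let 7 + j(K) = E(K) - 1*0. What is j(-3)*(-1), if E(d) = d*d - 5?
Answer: 3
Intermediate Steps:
E(d) = -5 + d² (E(d) = d² - 5 = -5 + d²)
j(K) = -12 + K² (j(K) = -7 + ((-5 + K²) - 1*0) = -7 + ((-5 + K²) + 0) = -7 + (-5 + K²) = -12 + K²)
j(-3)*(-1) = (-12 + (-3)²)*(-1) = (-12 + 9)*(-1) = -3*(-1) = 3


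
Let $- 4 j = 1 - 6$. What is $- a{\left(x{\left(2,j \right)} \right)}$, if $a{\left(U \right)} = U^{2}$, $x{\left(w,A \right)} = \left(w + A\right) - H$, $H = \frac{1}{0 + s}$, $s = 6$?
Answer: $- \frac{1369}{144} \approx -9.5069$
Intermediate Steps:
$j = \frac{5}{4}$ ($j = - \frac{1 - 6}{4} = \left(- \frac{1}{4}\right) \left(-5\right) = \frac{5}{4} \approx 1.25$)
$H = \frac{1}{6}$ ($H = \frac{1}{0 + 6} = \frac{1}{6} \approx 0.16667$)
$x{\left(w,A \right)} = - \frac{1}{6} + A + w$ ($x{\left(w,A \right)} = \left(w + A\right) - \frac{1}{6} = \left(A + w\right) - \frac{1}{6} = - \frac{1}{6} + A + w$)
$- a{\left(x{\left(2,j \right)} \right)} = - \left(- \frac{1}{6} + \frac{5}{4} + 2\right)^{2} = - \left(\frac{37}{12}\right)^{2} = \left(-1\right) \frac{1369}{144} = - \frac{1369}{144}$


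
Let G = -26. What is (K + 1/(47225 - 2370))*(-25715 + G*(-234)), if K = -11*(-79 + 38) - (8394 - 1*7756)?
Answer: 164662550804/44855 ≈ 3.6710e+6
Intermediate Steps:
K = -187 (K = -11*(-41) - (8394 - 7756) = 451 - 1*638 = 451 - 638 = -187)
(K + 1/(47225 - 2370))*(-25715 + G*(-234)) = (-187 + 1/(47225 - 2370))*(-25715 - 26*(-234)) = (-187 + 1/44855)*(-25715 + 6084) = (-187 + 1/44855)*(-19631) = -8387884/44855*(-19631) = 164662550804/44855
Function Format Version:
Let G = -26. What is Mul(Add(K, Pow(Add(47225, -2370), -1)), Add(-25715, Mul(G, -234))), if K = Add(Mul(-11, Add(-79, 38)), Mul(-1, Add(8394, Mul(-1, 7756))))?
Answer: Rational(164662550804, 44855) ≈ 3.6710e+6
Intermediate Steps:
K = -187 (K = Add(Mul(-11, -41), Mul(-1, Add(8394, -7756))) = Add(451, Mul(-1, 638)) = Add(451, -638) = -187)
Mul(Add(K, Pow(Add(47225, -2370), -1)), Add(-25715, Mul(G, -234))) = Mul(Add(-187, Pow(Add(47225, -2370), -1)), Add(-25715, Mul(-26, -234))) = Mul(Add(-187, Pow(44855, -1)), Add(-25715, 6084)) = Mul(Add(-187, Rational(1, 44855)), -19631) = Mul(Rational(-8387884, 44855), -19631) = Rational(164662550804, 44855)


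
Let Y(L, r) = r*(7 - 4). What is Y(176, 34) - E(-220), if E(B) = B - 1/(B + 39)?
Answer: 58281/181 ≈ 321.99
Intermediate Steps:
Y(L, r) = 3*r (Y(L, r) = r*3 = 3*r)
E(B) = B - 1/(39 + B)
Y(176, 34) - E(-220) = 3*34 - (-1 + (-220)² + 39*(-220))/(39 - 220) = 102 - (-1 + 48400 - 8580)/(-181) = 102 - (-1)*39819/181 = 102 - 1*(-39819/181) = 102 + 39819/181 = 58281/181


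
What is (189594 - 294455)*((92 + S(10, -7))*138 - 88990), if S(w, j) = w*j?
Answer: 9013222394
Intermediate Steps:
S(w, j) = j*w
(189594 - 294455)*((92 + S(10, -7))*138 - 88990) = (189594 - 294455)*((92 - 7*10)*138 - 88990) = -104861*((92 - 70)*138 - 88990) = -104861*(22*138 - 88990) = -104861*(3036 - 88990) = -104861*(-85954) = 9013222394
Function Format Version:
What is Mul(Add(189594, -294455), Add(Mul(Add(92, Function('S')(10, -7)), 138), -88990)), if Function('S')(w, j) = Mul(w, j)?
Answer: 9013222394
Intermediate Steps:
Function('S')(w, j) = Mul(j, w)
Mul(Add(189594, -294455), Add(Mul(Add(92, Function('S')(10, -7)), 138), -88990)) = Mul(Add(189594, -294455), Add(Mul(Add(92, Mul(-7, 10)), 138), -88990)) = Mul(-104861, Add(Mul(Add(92, -70), 138), -88990)) = Mul(-104861, Add(Mul(22, 138), -88990)) = Mul(-104861, Add(3036, -88990)) = Mul(-104861, -85954) = 9013222394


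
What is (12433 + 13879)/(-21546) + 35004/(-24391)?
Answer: -697986088/262764243 ≈ -2.6563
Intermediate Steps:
(12433 + 13879)/(-21546) + 35004/(-24391) = 26312*(-1/21546) + 35004*(-1/24391) = -13156/10773 - 35004/24391 = -697986088/262764243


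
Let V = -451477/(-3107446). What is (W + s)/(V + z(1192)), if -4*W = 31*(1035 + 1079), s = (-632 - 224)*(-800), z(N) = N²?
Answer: 2077068179259/4415258604821 ≈ 0.47043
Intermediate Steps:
V = 451477/3107446 (V = -451477*(-1/3107446) = 451477/3107446 ≈ 0.14529)
s = 684800 (s = -856*(-800) = 684800)
W = -32767/2 (W = -31*(1035 + 1079)/4 = -31*2114/4 = -¼*65534 = -32767/2 ≈ -16384.)
(W + s)/(V + z(1192)) = (-32767/2 + 684800)/(451477/3107446 + 1192²) = 1336833/(2*(451477/3107446 + 1420864)) = 1336833/(2*(4415258604821/3107446)) = (1336833/2)*(3107446/4415258604821) = 2077068179259/4415258604821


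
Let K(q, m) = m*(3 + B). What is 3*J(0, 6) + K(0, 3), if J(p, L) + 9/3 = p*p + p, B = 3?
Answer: 9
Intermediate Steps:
J(p, L) = -3 + p + p**2 (J(p, L) = -3 + (p*p + p) = -3 + (p**2 + p) = -3 + (p + p**2) = -3 + p + p**2)
K(q, m) = 6*m (K(q, m) = m*(3 + 3) = m*6 = 6*m)
3*J(0, 6) + K(0, 3) = 3*(-3 + 0 + 0**2) + 6*3 = 3*(-3 + 0 + 0) + 18 = 3*(-3) + 18 = -9 + 18 = 9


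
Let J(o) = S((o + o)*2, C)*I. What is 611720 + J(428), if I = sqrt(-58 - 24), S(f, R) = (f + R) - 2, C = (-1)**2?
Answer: 611720 + 1711*I*sqrt(82) ≈ 6.1172e+5 + 15494.0*I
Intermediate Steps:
C = 1
S(f, R) = -2 + R + f (S(f, R) = (R + f) - 2 = -2 + R + f)
I = I*sqrt(82) (I = sqrt(-82) = I*sqrt(82) ≈ 9.0554*I)
J(o) = I*sqrt(82)*(-1 + 4*o) (J(o) = (-2 + 1 + (o + o)*2)*(I*sqrt(82)) = (-2 + 1 + (2*o)*2)*(I*sqrt(82)) = (-2 + 1 + 4*o)*(I*sqrt(82)) = (-1 + 4*o)*(I*sqrt(82)) = I*sqrt(82)*(-1 + 4*o))
611720 + J(428) = 611720 + I*sqrt(82)*(-1 + 4*428) = 611720 + I*sqrt(82)*(-1 + 1712) = 611720 + I*sqrt(82)*1711 = 611720 + 1711*I*sqrt(82)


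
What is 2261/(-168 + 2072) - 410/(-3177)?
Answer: 66923/50832 ≈ 1.3166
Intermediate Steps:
2261/(-168 + 2072) - 410/(-3177) = 2261/1904 - 410*(-1/3177) = 2261*(1/1904) + 410/3177 = 19/16 + 410/3177 = 66923/50832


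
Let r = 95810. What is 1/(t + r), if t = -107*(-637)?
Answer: 1/163969 ≈ 6.0987e-6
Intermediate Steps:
t = 68159
1/(t + r) = 1/(68159 + 95810) = 1/163969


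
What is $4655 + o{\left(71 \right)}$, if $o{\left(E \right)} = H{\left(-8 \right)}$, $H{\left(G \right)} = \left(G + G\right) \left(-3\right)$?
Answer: $4703$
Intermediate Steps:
$H{\left(G \right)} = - 6 G$ ($H{\left(G \right)} = 2 G \left(-3\right) = - 6 G$)
$o{\left(E \right)} = 48$ ($o{\left(E \right)} = \left(-6\right) \left(-8\right) = 48$)
$4655 + o{\left(71 \right)} = 4655 + 48 = 4703$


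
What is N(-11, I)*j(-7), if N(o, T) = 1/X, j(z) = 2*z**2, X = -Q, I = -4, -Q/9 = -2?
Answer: -49/9 ≈ -5.4444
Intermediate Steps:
Q = 18 (Q = -9*(-2) = 18)
X = -18 (X = -1*18 = -18)
N(o, T) = -1/18 (N(o, T) = 1/(-18) = -1/18)
N(-11, I)*j(-7) = -(-7)**2/9 = -49/9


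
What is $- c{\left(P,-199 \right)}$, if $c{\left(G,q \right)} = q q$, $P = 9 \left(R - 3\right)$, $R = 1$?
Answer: $-39601$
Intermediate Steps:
$P = -18$ ($P = 9 \left(1 - 3\right) = 9 \left(-2\right) = -18$)
$c{\left(G,q \right)} = q^{2}$
$- c{\left(P,-199 \right)} = - \left(-199\right)^{2} = \left(-1\right) 39601 = -39601$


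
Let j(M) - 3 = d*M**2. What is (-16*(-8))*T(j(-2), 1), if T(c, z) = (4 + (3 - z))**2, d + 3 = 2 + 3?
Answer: 4608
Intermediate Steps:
d = 2 (d = -3 + (2 + 3) = -3 + 5 = 2)
j(M) = 3 + 2*M**2
T(c, z) = (7 - z)**2
(-16*(-8))*T(j(-2), 1) = (-16*(-8))*(-7 + 1)**2 = 128*(-6)**2 = 128*36 = 4608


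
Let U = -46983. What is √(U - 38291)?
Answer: I*√85274 ≈ 292.02*I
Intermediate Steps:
√(U - 38291) = √(-46983 - 38291) = √(-85274) = I*√85274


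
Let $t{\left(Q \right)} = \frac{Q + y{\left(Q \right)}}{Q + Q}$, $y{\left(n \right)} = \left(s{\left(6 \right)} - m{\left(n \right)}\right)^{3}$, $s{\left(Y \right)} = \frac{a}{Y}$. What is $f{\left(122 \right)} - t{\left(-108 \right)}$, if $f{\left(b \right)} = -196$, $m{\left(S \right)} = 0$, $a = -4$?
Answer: $- \frac{286499}{1458} \approx -196.5$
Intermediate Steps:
$s{\left(Y \right)} = - \frac{4}{Y}$
$y{\left(n \right)} = - \frac{8}{27}$ ($y{\left(n \right)} = \left(- \frac{4}{6} - 0\right)^{3} = \left(\left(-4\right) \frac{1}{6} + 0\right)^{3} = \left(- \frac{2}{3} + 0\right)^{3} = \left(- \frac{2}{3}\right)^{3} = - \frac{8}{27}$)
$t{\left(Q \right)} = \frac{- \frac{8}{27} + Q}{2 Q}$ ($t{\left(Q \right)} = \frac{Q - \frac{8}{27}}{Q + Q} = \frac{- \frac{8}{27} + Q}{2 Q}$)
$f{\left(122 \right)} - t{\left(-108 \right)} = -196 - \frac{-8 + 27 \left(-108\right)}{54 \left(-108\right)} = -196 - \frac{1}{54} \left(- \frac{1}{108}\right) \left(-8 - 2916\right) = -196 - \frac{1}{54} \left(- \frac{1}{108}\right) \left(-2924\right) = -196 - \frac{731}{1458} = - \frac{286499}{1458}$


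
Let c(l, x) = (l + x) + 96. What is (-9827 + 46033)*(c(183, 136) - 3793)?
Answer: -122303868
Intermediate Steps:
c(l, x) = 96 + l + x
(-9827 + 46033)*(c(183, 136) - 3793) = (-9827 + 46033)*((96 + 183 + 136) - 3793) = 36206*(415 - 3793) = 36206*(-3378) = -122303868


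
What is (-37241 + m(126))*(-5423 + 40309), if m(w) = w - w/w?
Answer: -1294828776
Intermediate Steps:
m(w) = -1 + w (m(w) = w - 1*1 = w - 1 = -1 + w)
(-37241 + m(126))*(-5423 + 40309) = (-37241 + (-1 + 126))*(-5423 + 40309) = (-37241 + 125)*34886 = -37116*34886 = -1294828776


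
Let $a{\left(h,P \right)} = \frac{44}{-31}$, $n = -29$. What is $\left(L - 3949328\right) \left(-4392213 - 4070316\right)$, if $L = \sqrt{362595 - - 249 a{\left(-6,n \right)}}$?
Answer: $33421302730512 - \frac{25387587 \sqrt{38679351}}{31} \approx 3.3416 \cdot 10^{13}$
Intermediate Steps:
$a{\left(h,P \right)} = - \frac{44}{31}$ ($a{\left(h,P \right)} = 44 \left(- \frac{1}{31}\right) = - \frac{44}{31}$)
$L = \frac{3 \sqrt{38679351}}{31}$ ($L = \sqrt{362595 - \left(-249\right) \left(- \frac{44}{31}\right)} = \sqrt{362595 - \frac{10956}{31}} = \sqrt{\frac{11229489}{31}} = \frac{3 \sqrt{38679351}}{31} \approx 601.87$)
$\left(L - 3949328\right) \left(-4392213 - 4070316\right) = \left(\frac{3 \sqrt{38679351}}{31} - 3949328\right) \left(-4392213 - 4070316\right) = \left(-3949328 + \frac{3 \sqrt{38679351}}{31}\right) \left(-8462529\right) = 33421302730512 - \frac{25387587 \sqrt{38679351}}{31}$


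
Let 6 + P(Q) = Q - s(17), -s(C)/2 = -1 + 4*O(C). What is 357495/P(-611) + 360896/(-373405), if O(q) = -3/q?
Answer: -2273143518187/3938302535 ≈ -577.19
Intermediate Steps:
s(C) = 2 + 24/C (s(C) = -2*(-1 + 4*(-3/C)) = -2*(-1 - 12/C) = 2 + 24/C)
P(Q) = -160/17 + Q (P(Q) = -6 + (Q - (2 + 24/17)) = -6 + (Q - 1*58/17) = -6 + (Q - 58/17) = -6 + (-58/17 + Q) = -160/17 + Q)
357495/P(-611) + 360896/(-373405) = 357495/(-160/17 - 611) + 360896/(-373405) = 357495/(-10547/17) + 360896*(-1/373405) = 357495*(-17/10547) - 360896/373405 = -6077415/10547 - 360896/373405 = -2273143518187/3938302535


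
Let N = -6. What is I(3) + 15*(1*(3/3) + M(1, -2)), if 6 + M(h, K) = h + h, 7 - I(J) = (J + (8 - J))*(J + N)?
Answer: -14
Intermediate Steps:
I(J) = 55 - 8*J (I(J) = 7 - (J + (8 - J))*(J - 6) = 7 - 8*(-6 + J) = 7 - (-48 + 8*J) = 7 + (48 - 8*J) = 55 - 8*J)
M(h, K) = -6 + 2*h (M(h, K) = -6 + (h + h) = -6 + 2*h)
I(3) + 15*(1*(3/3) + M(1, -2)) = (55 - 8*3) + 15*(1*(3/3) + (-6 + 2*1)) = (55 - 24) + 15*(1*(3*(1/3)) + (-6 + 2)) = 31 + 15*(1*1 - 4) = 31 + 15*(1 - 4) = 31 + 15*(-3) = 31 - 45 = -14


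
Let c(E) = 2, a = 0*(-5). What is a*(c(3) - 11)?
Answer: 0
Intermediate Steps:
a = 0
a*(c(3) - 11) = 0*(2 - 11) = 0*(-9) = 0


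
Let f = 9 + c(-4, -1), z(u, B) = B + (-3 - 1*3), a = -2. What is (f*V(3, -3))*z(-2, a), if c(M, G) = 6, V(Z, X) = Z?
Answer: -360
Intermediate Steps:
z(u, B) = -6 + B (z(u, B) = B + (-3 - 3) = B - 6 = -6 + B)
f = 15 (f = 9 + 6 = 15)
(f*V(3, -3))*z(-2, a) = (15*3)*(-6 - 2) = 45*(-8) = -360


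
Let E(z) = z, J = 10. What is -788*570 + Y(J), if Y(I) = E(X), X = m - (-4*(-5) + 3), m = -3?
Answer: -449186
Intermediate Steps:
X = -26 (X = -3 - (-4*(-5) + 3) = -3 - (20 + 3) = -3 - 1*23 = -3 - 23 = -26)
Y(I) = -26
-788*570 + Y(J) = -788*570 - 26 = -449160 - 26 = -449186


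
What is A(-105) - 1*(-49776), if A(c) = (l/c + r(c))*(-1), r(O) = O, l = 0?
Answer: 49881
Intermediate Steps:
A(c) = -c (A(c) = (0/c + c)*(-1) = (0 + c)*(-1) = c*(-1) = -c)
A(-105) - 1*(-49776) = -1*(-105) - 1*(-49776) = 105 + 49776 = 49881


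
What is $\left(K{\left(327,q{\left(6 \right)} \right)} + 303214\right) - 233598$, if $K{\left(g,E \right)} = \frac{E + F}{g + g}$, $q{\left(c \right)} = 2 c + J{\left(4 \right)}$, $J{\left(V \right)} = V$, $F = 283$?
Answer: $\frac{45529163}{654} \approx 69617.0$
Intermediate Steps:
$q{\left(c \right)} = 4 + 2 c$ ($q{\left(c \right)} = 2 c + 4 = 4 + 2 c$)
$K{\left(g,E \right)} = \frac{283 + E}{2 g}$ ($K{\left(g,E \right)} = \frac{E + 283}{g + g} = \frac{283 + E}{2 g}$)
$\left(K{\left(327,q{\left(6 \right)} \right)} + 303214\right) - 233598 = \left(\frac{283 + \left(4 + 2 \cdot 6\right)}{2 \cdot 327} + 303214\right) - 233598 = \left(\frac{1}{2} \cdot \frac{1}{327} \left(283 + \left(4 + 12\right)\right) + 303214\right) - 233598 = \left(\frac{1}{2} \cdot \frac{1}{327} \left(283 + 16\right) + 303214\right) - 233598 = \left(\frac{1}{2} \cdot \frac{1}{327} \cdot 299 + 303214\right) - 233598 = \left(\frac{299}{654} + 303214\right) - 233598 = \frac{198302255}{654} - 233598 = \frac{45529163}{654}$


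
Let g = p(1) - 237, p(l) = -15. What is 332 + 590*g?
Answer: -148348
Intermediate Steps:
g = -252 (g = -15 - 237 = -252)
332 + 590*g = 332 + 590*(-252) = 332 - 148680 = -148348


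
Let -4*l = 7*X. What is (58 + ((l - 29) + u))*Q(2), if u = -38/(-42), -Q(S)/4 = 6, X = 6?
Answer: -3260/7 ≈ -465.71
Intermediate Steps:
Q(S) = -24 (Q(S) = -4*6 = -24)
u = 19/21 (u = -38*(-1/42) = 19/21 ≈ 0.90476)
l = -21/2 (l = -7*6/4 = -¼*42 = -21/2 ≈ -10.500)
(58 + ((l - 29) + u))*Q(2) = (58 + ((-21/2 - 29) + 19/21))*(-24) = (58 + (-79/2 + 19/21))*(-24) = (58 - 1621/42)*(-24) = (815/42)*(-24) = -3260/7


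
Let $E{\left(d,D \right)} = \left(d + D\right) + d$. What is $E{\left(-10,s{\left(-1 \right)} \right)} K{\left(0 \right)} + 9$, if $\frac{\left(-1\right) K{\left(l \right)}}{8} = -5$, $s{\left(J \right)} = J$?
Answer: $-831$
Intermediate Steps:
$E{\left(d,D \right)} = D + 2 d$ ($E{\left(d,D \right)} = \left(D + d\right) + d = D + 2 d$)
$K{\left(l \right)} = 40$ ($K{\left(l \right)} = \left(-8\right) \left(-5\right) = 40$)
$E{\left(-10,s{\left(-1 \right)} \right)} K{\left(0 \right)} + 9 = \left(-1 + 2 \left(-10\right)\right) 40 + 9 = \left(-1 - 20\right) 40 + 9 = \left(-21\right) 40 + 9 = -840 + 9 = -831$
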